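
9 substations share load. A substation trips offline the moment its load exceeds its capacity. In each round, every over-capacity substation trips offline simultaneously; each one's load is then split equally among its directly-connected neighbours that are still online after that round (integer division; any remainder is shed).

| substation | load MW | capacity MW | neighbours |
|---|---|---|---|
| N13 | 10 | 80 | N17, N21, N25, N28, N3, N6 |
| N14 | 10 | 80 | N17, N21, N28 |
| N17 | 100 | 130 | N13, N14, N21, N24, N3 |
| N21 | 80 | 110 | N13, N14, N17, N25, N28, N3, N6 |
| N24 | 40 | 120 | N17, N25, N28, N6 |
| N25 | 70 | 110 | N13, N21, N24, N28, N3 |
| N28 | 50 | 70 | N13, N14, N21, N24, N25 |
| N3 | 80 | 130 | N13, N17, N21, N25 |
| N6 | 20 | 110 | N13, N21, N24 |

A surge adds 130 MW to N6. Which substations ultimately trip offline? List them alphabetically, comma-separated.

Round 1 — N6 at 150 > 110. N6 trips offline.
  N6 sheds 150 MW to N13, N21, N24: 50 each.
    N13: 10+50 = 60 ≤ 80
    N21: 80+50 = 130 > 110
    N24: 40+50 = 90 ≤ 120
Round 2 — N21 trips offline.
  N21 sheds 130 MW to N13, N14, N17, N25, N28, N3: 21 each (4 lost).
    N13: 60+21 = 81 > 80
    N14: 10+21 = 31 ≤ 80
    N17: 100+21 = 121 ≤ 130
    N25: 70+21 = 91 ≤ 110
    N28: 50+21 = 71 > 70
    N3: 80+21 = 101 ≤ 130
Round 3 — N13, N28 trip offline.
  N13 sheds 81 MW to N17, N25, N3: 27 each.
    N17: 121+27 = 148 > 130
    N25: 91+27 = 118 > 110
    N3: 101+27 = 128 ≤ 130
  N28 sheds 71 MW to N14, N24, N25: 23 each (2 lost).
    N14: 31+23 = 54 ≤ 80
    N24: 90+23 = 113 ≤ 120
    N25: 118+23 = 141 > 110
Round 4 — N17, N25 trip offline.
  N17 sheds 148 MW to N14, N24, N3: 49 each (1 lost).
    N14: 54+49 = 103 > 80
    N24: 113+49 = 162 > 120
    N3: 128+49 = 177 > 130
  N25 sheds 141 MW to N24, N3: 70 each (1 lost).
    N24: 162+70 = 232 > 120
    N3: 177+70 = 247 > 130
Round 5 — N14, N24, N3 trip offline.
  N14 sheds 103 MW: no online neighbours, lost.
  N24 sheds 232 MW: no online neighbours, lost.
  N3 sheds 247 MW: no online neighbours, lost.
No further trips.

N13, N14, N17, N21, N24, N25, N28, N3, N6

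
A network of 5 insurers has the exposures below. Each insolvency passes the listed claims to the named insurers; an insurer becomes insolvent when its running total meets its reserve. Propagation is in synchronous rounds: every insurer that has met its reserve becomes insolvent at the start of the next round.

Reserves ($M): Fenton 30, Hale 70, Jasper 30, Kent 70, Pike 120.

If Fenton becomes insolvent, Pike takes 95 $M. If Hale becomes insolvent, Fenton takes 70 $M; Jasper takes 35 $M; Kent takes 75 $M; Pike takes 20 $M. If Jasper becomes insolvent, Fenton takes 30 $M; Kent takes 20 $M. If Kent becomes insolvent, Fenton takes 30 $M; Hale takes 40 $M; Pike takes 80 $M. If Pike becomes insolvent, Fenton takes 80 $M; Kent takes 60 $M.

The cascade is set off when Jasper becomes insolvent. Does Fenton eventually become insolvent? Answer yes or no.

yes

Round 1 — Jasper becomes insolvent (initial).
  Fenton: +30 → 30 ≥ 30
  Kent: +20 → 20 < 70
Round 2 — Fenton becomes insolvent.
  Pike: +95 → 95 < 120
No further insolvencies.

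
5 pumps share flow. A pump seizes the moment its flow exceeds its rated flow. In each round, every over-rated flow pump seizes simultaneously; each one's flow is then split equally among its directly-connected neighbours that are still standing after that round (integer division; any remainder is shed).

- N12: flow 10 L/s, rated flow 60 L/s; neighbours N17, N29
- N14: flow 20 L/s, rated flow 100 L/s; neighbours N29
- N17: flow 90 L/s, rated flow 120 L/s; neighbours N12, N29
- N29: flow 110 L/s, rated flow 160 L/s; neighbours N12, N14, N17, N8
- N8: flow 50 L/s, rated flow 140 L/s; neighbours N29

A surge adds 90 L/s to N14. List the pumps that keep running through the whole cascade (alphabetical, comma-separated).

N8

Round 1 — N14 at 110 > 100. N14 seizes.
  N14 sheds 110 L/s to N29: 110 each.
    N29: 110+110 = 220 > 160
Round 2 — N29 seizes.
  N29 sheds 220 L/s to N12, N17, N8: 73 each (1 lost).
    N12: 10+73 = 83 > 60
    N17: 90+73 = 163 > 120
    N8: 50+73 = 123 ≤ 140
Round 3 — N12, N17 seize.
  N12 sheds 83 L/s: no online neighbours, lost.
  N17 sheds 163 L/s: no online neighbours, lost.
No further seizures.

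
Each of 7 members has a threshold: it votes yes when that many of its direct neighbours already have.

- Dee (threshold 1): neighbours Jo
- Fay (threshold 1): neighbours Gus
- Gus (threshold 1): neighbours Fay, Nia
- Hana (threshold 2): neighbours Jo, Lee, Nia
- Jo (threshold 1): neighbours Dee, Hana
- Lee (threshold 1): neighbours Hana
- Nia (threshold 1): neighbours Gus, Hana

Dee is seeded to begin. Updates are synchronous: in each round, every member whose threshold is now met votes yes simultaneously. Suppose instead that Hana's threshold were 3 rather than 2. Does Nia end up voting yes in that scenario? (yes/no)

no

With Hana's threshold at 3:
Round 1 — Dee votes yes (initial).
Round 2 — checking thresholds:
  Jo: 1 of 2 neighbours ≥ 1, votes yes.
Round 3 — no new yes votes; cascade stops.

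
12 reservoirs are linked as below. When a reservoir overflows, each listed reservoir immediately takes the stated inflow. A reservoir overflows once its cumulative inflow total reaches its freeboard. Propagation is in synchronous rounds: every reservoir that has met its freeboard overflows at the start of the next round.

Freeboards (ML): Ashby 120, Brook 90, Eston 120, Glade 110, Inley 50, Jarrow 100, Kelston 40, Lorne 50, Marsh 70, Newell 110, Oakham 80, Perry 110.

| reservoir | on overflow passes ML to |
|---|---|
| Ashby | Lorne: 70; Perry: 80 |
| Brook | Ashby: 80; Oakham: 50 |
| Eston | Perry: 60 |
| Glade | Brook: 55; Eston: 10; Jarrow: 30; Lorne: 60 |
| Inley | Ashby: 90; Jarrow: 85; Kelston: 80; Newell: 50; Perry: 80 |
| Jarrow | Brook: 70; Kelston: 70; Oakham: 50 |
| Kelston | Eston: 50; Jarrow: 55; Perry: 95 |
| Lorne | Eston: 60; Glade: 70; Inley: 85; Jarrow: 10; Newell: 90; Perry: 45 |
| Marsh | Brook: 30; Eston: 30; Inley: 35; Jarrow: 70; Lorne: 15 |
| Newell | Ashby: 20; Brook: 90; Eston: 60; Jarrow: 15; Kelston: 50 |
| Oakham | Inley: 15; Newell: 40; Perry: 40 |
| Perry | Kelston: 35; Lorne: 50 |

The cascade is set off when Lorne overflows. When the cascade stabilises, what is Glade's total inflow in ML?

Round 1 — Lorne overflows (initial).
  Eston: +60 → 60 < 120
  Glade: +70 → 70 < 110
  Inley: +85 → 85 ≥ 50
  Jarrow: +10 → 10 < 100
  Newell: +90 → 90 < 110
  Perry: +45 → 45 < 110
Round 2 — Inley overflows.
  Ashby: +90 → 90 < 120
  Jarrow: +85 → 95 < 100
  Kelston: +80 → 80 ≥ 40
  Newell: +50 → 140 ≥ 110
  Perry: +80 → 125 ≥ 110
Round 3 — Kelston, Newell, Perry overflow.
  Ashby: +20 → 110 < 120
  Brook: +90 → 90 ≥ 90
  Eston: +50+60 → 170 ≥ 120
  Jarrow: +55+15 → 165 ≥ 100
Round 4 — Brook, Eston, Jarrow overflow.
  Ashby: +80 → 190 ≥ 120
  Oakham: +50+50 → 100 ≥ 80
Round 5 — Ashby, Oakham overflow.
No further overflows.

70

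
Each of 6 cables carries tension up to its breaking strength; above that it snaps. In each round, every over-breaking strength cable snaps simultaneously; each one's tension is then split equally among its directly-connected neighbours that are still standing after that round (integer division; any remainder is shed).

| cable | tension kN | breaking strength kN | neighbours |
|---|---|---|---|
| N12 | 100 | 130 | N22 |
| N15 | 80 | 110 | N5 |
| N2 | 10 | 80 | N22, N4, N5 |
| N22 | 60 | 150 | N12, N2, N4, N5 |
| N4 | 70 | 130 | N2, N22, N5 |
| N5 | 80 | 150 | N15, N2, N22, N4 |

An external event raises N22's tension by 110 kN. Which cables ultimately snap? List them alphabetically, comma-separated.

Round 1 — N22 at 170 > 150. N22 snaps.
  N22 sheds 170 kN to N12, N2, N4, N5: 42 each (2 lost).
    N12: 100+42 = 142 > 130
    N2: 10+42 = 52 ≤ 80
    N4: 70+42 = 112 ≤ 130
    N5: 80+42 = 122 ≤ 150
Round 2 — N12 snaps.
  N12 sheds 142 kN: no online neighbours, lost.
No further breaks.

N12, N22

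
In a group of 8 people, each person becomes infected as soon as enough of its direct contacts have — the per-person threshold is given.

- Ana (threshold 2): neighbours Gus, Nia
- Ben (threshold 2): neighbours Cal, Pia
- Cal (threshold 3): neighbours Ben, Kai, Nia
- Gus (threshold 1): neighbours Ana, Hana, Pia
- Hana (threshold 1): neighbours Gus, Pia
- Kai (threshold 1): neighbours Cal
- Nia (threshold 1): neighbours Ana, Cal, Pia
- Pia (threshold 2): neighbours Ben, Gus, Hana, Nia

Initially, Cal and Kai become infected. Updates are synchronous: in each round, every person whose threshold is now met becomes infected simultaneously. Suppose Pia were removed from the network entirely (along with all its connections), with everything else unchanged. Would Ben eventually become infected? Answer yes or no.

With Pia removed:
Round 1 — Cal, Kai become infected (initial).
Round 2 — checking thresholds:
  Ben: 1 of 1 neighbours < 2, below threshold.
  Nia: 1 of 2 neighbours ≥ 1, becomes infected.
Round 3 — no new infections; cascade stops.

no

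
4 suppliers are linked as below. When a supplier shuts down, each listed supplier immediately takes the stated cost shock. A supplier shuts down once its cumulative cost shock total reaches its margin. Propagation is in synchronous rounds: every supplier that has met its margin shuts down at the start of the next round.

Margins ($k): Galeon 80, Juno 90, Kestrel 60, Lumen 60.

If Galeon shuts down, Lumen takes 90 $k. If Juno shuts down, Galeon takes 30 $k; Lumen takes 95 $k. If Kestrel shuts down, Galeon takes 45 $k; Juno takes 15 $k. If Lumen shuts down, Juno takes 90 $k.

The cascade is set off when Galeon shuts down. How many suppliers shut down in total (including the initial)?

3

Round 1 — Galeon shuts down (initial).
  Lumen: +90 → 90 ≥ 60
Round 2 — Lumen shuts down.
  Juno: +90 → 90 ≥ 90
Round 3 — Juno shuts down.
No further shutdowns.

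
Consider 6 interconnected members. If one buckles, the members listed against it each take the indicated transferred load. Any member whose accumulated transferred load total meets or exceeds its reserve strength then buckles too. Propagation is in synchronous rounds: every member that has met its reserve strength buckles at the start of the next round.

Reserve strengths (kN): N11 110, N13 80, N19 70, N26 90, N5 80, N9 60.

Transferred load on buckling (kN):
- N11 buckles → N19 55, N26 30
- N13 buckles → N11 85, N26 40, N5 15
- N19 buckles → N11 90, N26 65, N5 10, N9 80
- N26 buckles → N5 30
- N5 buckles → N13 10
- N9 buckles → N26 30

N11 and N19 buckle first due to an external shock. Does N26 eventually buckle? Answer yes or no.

yes

Round 1 — N11, N19 buckle (initial).
  N26: +30+65 → 95 ≥ 90
  N5: +10 → 10 < 80
  N9: +80 → 80 ≥ 60
Round 2 — N26, N9 buckle.
  N5: +30 → 40 < 80
No further bucklings.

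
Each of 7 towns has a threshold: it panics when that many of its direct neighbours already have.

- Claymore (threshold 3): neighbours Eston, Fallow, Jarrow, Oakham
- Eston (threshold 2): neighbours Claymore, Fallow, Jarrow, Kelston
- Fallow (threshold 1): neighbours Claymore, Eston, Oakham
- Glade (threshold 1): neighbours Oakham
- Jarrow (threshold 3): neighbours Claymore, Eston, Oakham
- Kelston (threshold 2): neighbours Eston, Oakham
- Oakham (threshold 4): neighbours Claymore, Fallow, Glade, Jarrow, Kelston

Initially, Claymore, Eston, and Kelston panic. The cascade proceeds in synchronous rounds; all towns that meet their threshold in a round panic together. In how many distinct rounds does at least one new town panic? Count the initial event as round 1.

2

Round 1 — Claymore, Eston, Kelston panic (initial).
Round 2 — checking thresholds:
  Fallow: 2 of 3 neighbours ≥ 1, panics.
  Jarrow: 2 of 3 neighbours < 3, holds.
  Oakham: 2 of 5 neighbours < 4, holds.
Round 3 — no new panics; cascade stops.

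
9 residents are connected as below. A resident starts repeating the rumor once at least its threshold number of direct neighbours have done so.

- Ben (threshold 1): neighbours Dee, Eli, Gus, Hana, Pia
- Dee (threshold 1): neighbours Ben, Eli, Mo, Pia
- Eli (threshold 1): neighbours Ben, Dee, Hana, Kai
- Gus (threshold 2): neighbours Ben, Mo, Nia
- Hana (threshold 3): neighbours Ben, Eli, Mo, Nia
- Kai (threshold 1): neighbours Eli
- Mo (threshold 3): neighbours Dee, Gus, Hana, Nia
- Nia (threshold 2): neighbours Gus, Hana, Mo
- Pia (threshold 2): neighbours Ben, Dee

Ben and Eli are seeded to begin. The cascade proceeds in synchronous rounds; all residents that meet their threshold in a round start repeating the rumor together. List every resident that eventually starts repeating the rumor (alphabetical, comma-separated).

Round 1 — Ben, Eli start repeating the rumor (initial).
Round 2 — checking thresholds:
  Dee: 2 of 4 neighbours ≥ 1, starts repeating the rumor.
  Gus: 1 of 3 neighbours < 2, not yet.
  Hana: 2 of 4 neighbours < 3, not yet.
  Kai: 1 of 1 neighbours ≥ 1, starts repeating the rumor.
  Pia: 1 of 2 neighbours < 2, not yet.
Round 3 — checking thresholds:
  Gus: 1 of 3 neighbours < 2, not yet.
  Hana: 2 of 4 neighbours < 3, not yet.
  Mo: 1 of 4 neighbours < 3, not yet.
  Pia: 2 of 2 neighbours ≥ 2, starts repeating the rumor.
Round 4 — no new spreads; cascade stops.

Ben, Dee, Eli, Kai, Pia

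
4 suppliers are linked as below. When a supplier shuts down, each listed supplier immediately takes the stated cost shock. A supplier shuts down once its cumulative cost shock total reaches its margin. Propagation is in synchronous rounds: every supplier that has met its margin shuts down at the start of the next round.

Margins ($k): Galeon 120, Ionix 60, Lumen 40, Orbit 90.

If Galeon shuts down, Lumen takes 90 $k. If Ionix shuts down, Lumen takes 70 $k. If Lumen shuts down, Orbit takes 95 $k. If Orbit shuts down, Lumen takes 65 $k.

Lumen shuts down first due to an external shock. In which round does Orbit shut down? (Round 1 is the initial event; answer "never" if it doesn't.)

Round 1 — Lumen shuts down (initial).
  Orbit: +95 → 95 ≥ 90
Round 2 — Orbit shuts down.
No further shutdowns.

2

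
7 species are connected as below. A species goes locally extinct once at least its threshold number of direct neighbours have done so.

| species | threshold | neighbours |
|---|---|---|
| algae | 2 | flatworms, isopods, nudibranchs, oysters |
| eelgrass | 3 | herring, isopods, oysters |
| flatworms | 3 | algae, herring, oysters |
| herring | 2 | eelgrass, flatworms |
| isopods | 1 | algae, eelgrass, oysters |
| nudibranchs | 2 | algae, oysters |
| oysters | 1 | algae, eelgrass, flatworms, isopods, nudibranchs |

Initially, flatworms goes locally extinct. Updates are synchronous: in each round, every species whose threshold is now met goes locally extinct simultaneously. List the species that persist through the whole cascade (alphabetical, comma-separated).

Round 1 — flatworms goes locally extinct (initial).
Round 2 — checking thresholds:
  algae: 1 of 4 neighbours < 2, holds.
  herring: 1 of 2 neighbours < 2, holds.
  oysters: 1 of 5 neighbours ≥ 1, goes locally extinct.
Round 3 — checking thresholds:
  algae: 2 of 4 neighbours ≥ 2, goes locally extinct.
  eelgrass: 1 of 3 neighbours < 3, holds.
  herring: 1 of 2 neighbours < 2, holds.
  isopods: 1 of 3 neighbours ≥ 1, goes locally extinct.
  nudibranchs: 1 of 2 neighbours < 2, holds.
Round 4 — checking thresholds:
  eelgrass: 2 of 3 neighbours < 3, holds.
  herring: 1 of 2 neighbours < 2, holds.
  nudibranchs: 2 of 2 neighbours ≥ 2, goes locally extinct.
Round 5 — no new extinctions; cascade stops.

eelgrass, herring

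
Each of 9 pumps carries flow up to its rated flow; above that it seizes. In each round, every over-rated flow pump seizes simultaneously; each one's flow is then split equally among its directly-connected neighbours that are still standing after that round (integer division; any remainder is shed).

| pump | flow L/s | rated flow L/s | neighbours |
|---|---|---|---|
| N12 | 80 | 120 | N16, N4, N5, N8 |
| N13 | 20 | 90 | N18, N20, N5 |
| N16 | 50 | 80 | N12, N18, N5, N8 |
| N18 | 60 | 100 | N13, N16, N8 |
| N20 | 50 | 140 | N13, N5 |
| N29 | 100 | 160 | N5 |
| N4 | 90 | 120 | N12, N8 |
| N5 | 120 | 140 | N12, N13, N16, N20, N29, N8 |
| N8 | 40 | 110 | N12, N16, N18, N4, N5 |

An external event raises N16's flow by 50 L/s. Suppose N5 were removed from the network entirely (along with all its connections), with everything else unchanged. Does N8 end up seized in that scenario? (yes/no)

no

With N5 removed:
Round 1 — N16 at 100 > 80. N16 seizes.
  N16 sheds 100 L/s to N12, N18, N8: 33 each (1 lost).
    N12: 80+33 = 113 ≤ 120
    N18: 60+33 = 93 ≤ 100
    N8: 40+33 = 73 ≤ 110
No further seizures.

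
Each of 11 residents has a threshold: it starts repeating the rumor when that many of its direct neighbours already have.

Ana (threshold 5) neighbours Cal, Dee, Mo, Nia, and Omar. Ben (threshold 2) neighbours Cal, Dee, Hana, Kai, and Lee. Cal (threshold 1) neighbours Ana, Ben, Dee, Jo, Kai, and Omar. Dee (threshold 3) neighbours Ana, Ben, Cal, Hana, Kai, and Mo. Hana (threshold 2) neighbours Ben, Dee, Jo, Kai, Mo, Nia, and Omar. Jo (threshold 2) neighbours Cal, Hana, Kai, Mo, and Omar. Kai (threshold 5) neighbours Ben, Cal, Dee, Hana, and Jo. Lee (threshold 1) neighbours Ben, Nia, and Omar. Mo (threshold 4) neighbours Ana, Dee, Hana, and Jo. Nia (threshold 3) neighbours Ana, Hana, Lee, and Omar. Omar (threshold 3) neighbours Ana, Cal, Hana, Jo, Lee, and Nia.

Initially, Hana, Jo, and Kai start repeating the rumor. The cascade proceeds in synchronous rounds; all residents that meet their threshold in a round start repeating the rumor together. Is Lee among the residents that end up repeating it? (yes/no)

Round 1 — Hana, Jo, Kai start repeating the rumor (initial).
Round 2 — checking thresholds:
  Ben: 2 of 5 neighbours ≥ 2, starts repeating the rumor.
  Cal: 2 of 6 neighbours ≥ 1, starts repeating the rumor.
  Dee: 2 of 6 neighbours < 3, holds.
  Mo: 2 of 4 neighbours < 4, holds.
  Nia: 1 of 4 neighbours < 3, holds.
  Omar: 2 of 6 neighbours < 3, holds.
Round 3 — checking thresholds:
  Ana: 1 of 5 neighbours < 5, holds.
  Dee: 4 of 6 neighbours ≥ 3, starts repeating the rumor.
  Lee: 1 of 3 neighbours ≥ 1, starts repeating the rumor.
  Mo: 2 of 4 neighbours < 4, holds.
  Nia: 1 of 4 neighbours < 3, holds.
  Omar: 3 of 6 neighbours ≥ 3, starts repeating the rumor.
Round 4 — checking thresholds:
  Ana: 3 of 5 neighbours < 5, holds.
  Mo: 3 of 4 neighbours < 4, holds.
  Nia: 3 of 4 neighbours ≥ 3, starts repeating the rumor.
Round 5 — no new spreads; cascade stops.

yes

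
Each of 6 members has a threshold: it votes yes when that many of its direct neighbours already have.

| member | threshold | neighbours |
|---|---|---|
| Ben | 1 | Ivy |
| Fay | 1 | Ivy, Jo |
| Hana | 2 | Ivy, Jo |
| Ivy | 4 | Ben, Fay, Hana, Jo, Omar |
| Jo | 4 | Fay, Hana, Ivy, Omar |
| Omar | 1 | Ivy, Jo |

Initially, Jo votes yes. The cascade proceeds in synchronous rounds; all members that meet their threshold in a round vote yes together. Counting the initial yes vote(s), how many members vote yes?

3

Round 1 — Jo votes yes (initial).
Round 2 — checking thresholds:
  Fay: 1 of 2 neighbours ≥ 1, votes yes.
  Hana: 1 of 2 neighbours < 2, not yet.
  Ivy: 1 of 5 neighbours < 4, not yet.
  Omar: 1 of 2 neighbours ≥ 1, votes yes.
Round 3 — no new yes votes; cascade stops.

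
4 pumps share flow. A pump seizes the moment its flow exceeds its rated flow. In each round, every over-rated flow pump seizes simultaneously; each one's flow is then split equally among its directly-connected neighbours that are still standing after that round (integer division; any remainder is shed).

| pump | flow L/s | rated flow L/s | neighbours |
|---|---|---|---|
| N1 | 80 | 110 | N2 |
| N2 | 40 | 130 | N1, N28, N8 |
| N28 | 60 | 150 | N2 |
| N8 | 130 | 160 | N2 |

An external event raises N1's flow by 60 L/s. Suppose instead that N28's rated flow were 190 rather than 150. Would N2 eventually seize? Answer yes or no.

yes

With N28's rated flow at 190:
Round 1 — N1 at 140 > 110. N1 seizes.
  N1 sheds 140 L/s to N2: 140 each.
    N2: 40+140 = 180 > 130
Round 2 — N2 seizes.
  N2 sheds 180 L/s to N28, N8: 90 each.
    N28: 60+90 = 150 ≤ 190
    N8: 130+90 = 220 > 160
Round 3 — N8 seizes.
  N8 sheds 220 L/s: no online neighbours, lost.
No further seizures.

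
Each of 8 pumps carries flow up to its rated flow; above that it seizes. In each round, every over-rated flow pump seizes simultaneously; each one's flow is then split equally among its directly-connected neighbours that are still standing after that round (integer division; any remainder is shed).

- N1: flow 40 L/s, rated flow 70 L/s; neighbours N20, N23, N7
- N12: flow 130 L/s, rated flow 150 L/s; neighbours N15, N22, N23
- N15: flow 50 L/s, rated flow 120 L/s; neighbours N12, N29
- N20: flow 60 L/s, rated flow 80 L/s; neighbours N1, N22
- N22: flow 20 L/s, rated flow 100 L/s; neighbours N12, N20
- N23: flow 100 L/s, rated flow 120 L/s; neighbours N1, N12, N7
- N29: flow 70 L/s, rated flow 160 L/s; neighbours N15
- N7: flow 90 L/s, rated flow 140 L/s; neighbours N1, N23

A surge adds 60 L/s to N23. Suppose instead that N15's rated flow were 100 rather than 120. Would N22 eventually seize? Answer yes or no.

With N15's rated flow at 100:
Round 1 — N23 at 160 > 120. N23 seizes.
  N23 sheds 160 L/s to N1, N12, N7: 53 each (1 lost).
    N1: 40+53 = 93 > 70
    N12: 130+53 = 183 > 150
    N7: 90+53 = 143 > 140
Round 2 — N1, N12, N7 seize.
  N1 sheds 93 L/s to N20: 93 each.
    N20: 60+93 = 153 > 80
  N12 sheds 183 L/s to N15, N22: 91 each (1 lost).
    N15: 50+91 = 141 > 100
    N22: 20+91 = 111 > 100
  N7 sheds 143 L/s: no online neighbours, lost.
Round 3 — N15, N20, N22 seize.
  N15 sheds 141 L/s to N29: 141 each.
    N29: 70+141 = 211 > 160
  N20 sheds 153 L/s: no online neighbours, lost.
  N22 sheds 111 L/s: no online neighbours, lost.
Round 4 — N29 seizes.
  N29 sheds 211 L/s: no online neighbours, lost.
No further seizures.

yes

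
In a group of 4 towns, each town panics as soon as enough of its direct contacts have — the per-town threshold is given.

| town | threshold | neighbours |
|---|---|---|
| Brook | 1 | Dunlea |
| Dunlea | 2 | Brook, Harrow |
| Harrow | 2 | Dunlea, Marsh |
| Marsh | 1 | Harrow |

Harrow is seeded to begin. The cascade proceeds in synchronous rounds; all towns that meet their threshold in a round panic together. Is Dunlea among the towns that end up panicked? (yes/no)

no

Round 1 — Harrow panics (initial).
Round 2 — checking thresholds:
  Dunlea: 1 of 2 neighbours < 2, not yet.
  Marsh: 1 of 1 neighbours ≥ 1, panics.
Round 3 — no new panics; cascade stops.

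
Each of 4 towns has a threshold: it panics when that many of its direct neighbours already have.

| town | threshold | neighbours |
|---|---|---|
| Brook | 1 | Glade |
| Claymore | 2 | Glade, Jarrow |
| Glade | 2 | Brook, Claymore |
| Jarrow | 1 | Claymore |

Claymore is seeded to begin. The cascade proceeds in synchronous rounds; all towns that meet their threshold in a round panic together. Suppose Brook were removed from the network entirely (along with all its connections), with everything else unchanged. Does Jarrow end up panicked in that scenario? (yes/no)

With Brook removed:
Round 1 — Claymore panics (initial).
Round 2 — checking thresholds:
  Glade: 1 of 1 neighbours < 2, not yet.
  Jarrow: 1 of 1 neighbours ≥ 1, panics.
Round 3 — no new panics; cascade stops.

yes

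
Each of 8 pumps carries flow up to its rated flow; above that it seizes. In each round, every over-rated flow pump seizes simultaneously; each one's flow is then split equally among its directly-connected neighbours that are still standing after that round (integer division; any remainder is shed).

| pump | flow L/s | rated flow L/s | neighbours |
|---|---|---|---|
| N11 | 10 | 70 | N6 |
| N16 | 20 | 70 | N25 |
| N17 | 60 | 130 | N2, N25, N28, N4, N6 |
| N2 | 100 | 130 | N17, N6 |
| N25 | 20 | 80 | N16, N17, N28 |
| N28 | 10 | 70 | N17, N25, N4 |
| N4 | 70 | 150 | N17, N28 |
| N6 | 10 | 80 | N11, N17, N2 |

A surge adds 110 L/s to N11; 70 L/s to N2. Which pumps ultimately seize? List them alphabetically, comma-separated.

Round 1 — N11 at 120 > 70; N2 at 170 > 130. N11, N2 seize.
  N11 sheds 120 L/s to N6: 120 each.
    N6: 10+120 = 130 > 80
  N2 sheds 170 L/s to N17, N6: 85 each.
    N17: 60+85 = 145 > 130
    N6: 130+85 = 215 > 80
Round 2 — N17, N6 seize.
  N17 sheds 145 L/s to N25, N28, N4: 48 each (1 lost).
    N25: 20+48 = 68 ≤ 80
    N28: 10+48 = 58 ≤ 70
    N4: 70+48 = 118 ≤ 150
  N6 sheds 215 L/s: no online neighbours, lost.
No further seizures.

N11, N17, N2, N6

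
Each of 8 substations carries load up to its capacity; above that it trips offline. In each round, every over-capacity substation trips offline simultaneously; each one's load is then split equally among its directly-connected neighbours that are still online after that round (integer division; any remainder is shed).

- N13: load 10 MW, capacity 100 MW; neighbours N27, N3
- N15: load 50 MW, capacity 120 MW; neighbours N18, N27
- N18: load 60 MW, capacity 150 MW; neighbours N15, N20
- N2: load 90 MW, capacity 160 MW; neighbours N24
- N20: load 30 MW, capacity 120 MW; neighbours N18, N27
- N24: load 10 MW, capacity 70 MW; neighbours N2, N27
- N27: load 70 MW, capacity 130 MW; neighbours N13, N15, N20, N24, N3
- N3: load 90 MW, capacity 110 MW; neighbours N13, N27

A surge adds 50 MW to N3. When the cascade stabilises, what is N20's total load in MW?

65

Round 1 — N3 at 140 > 110. N3 trips offline.
  N3 sheds 140 MW to N13, N27: 70 each.
    N13: 10+70 = 80 ≤ 100
    N27: 70+70 = 140 > 130
Round 2 — N27 trips offline.
  N27 sheds 140 MW to N13, N15, N20, N24: 35 each.
    N13: 80+35 = 115 > 100
    N15: 50+35 = 85 ≤ 120
    N20: 30+35 = 65 ≤ 120
    N24: 10+35 = 45 ≤ 70
Round 3 — N13 trips offline.
  N13 sheds 115 MW: no online neighbours, lost.
No further trips.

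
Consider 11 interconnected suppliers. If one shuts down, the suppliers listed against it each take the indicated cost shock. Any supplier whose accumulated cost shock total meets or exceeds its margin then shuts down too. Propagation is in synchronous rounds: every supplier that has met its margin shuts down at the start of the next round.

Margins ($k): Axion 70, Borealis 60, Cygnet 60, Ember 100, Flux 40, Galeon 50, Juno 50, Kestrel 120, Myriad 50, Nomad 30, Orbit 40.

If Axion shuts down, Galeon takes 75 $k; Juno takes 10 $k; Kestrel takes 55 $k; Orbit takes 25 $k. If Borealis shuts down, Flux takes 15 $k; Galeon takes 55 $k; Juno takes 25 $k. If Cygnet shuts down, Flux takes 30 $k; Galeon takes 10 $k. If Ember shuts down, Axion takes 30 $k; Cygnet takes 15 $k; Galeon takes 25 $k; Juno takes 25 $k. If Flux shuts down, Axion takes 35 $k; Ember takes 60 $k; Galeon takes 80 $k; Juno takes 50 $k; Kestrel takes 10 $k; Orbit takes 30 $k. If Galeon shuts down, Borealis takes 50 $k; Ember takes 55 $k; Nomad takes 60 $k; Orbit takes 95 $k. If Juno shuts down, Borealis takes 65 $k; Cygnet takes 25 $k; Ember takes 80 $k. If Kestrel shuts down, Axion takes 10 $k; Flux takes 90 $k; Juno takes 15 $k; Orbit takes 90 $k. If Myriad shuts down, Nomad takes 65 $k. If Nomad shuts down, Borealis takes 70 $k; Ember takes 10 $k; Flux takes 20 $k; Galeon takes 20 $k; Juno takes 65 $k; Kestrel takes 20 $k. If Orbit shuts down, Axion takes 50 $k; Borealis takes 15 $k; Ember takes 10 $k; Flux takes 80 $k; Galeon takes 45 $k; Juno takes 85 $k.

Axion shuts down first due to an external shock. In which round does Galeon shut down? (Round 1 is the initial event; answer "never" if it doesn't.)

2

Round 1 — Axion shuts down (initial).
  Galeon: +75 → 75 ≥ 50
  Juno: +10 → 10 < 50
  Kestrel: +55 → 55 < 120
  Orbit: +25 → 25 < 40
Round 2 — Galeon shuts down.
  Borealis: +50 → 50 < 60
  Ember: +55 → 55 < 100
  Nomad: +60 → 60 ≥ 30
  Orbit: +95 → 120 ≥ 40
Round 3 — Nomad, Orbit shut down.
  Borealis: +70+15 → 135 ≥ 60
  Ember: +10+10 → 75 < 100
  Flux: +20+80 → 100 ≥ 40
  Juno: +65+85 → 160 ≥ 50
  Kestrel: +20 → 75 < 120
Round 4 — Borealis, Flux, Juno shut down.
  Cygnet: +25 → 25 < 60
  Ember: +60+80 → 215 ≥ 100
  Kestrel: +10 → 85 < 120
Round 5 — Ember shuts down.
  Cygnet: +15 → 40 < 60
No further shutdowns.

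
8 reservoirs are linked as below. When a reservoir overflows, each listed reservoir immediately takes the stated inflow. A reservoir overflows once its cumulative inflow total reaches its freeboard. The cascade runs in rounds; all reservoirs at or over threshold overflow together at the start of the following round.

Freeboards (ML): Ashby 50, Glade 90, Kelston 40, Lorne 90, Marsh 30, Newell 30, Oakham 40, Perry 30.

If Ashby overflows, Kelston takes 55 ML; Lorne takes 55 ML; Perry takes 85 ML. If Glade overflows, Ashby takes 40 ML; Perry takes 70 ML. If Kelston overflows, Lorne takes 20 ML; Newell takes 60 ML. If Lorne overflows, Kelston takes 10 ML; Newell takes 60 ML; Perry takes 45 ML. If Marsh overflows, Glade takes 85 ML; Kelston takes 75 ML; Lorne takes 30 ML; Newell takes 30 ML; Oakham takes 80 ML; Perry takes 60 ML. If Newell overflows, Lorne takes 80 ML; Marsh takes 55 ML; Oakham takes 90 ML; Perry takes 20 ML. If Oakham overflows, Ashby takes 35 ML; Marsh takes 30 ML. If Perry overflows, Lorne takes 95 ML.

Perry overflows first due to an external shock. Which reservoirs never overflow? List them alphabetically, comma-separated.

Ashby, Glade

Round 1 — Perry overflows (initial).
  Lorne: +95 → 95 ≥ 90
Round 2 — Lorne overflows.
  Kelston: +10 → 10 < 40
  Newell: +60 → 60 ≥ 30
Round 3 — Newell overflows.
  Marsh: +55 → 55 ≥ 30
  Oakham: +90 → 90 ≥ 40
Round 4 — Marsh, Oakham overflow.
  Ashby: +35 → 35 < 50
  Glade: +85 → 85 < 90
  Kelston: +75 → 85 ≥ 40
Round 5 — Kelston overflows.
No further overflows.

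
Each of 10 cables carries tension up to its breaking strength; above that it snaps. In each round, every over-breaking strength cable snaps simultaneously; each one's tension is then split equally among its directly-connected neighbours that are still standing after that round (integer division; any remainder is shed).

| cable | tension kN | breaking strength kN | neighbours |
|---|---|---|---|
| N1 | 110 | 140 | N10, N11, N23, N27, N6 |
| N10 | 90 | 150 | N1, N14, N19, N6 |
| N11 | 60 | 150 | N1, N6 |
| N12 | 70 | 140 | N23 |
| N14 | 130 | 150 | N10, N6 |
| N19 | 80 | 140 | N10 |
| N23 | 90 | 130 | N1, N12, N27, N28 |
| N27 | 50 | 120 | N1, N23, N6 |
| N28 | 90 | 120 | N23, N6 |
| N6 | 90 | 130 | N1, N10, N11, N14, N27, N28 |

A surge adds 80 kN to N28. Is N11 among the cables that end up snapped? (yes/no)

yes

Round 1 — N28 at 170 > 120. N28 snaps.
  N28 sheds 170 kN to N23, N6: 85 each.
    N23: 90+85 = 175 > 130
    N6: 90+85 = 175 > 130
Round 2 — N23, N6 snap.
  N23 sheds 175 kN to N1, N12, N27: 58 each (1 lost).
    N1: 110+58 = 168 > 140
    N12: 70+58 = 128 ≤ 140
    N27: 50+58 = 108 ≤ 120
  N6 sheds 175 kN to N1, N10, N11, N14, N27: 35 each.
    N1: 168+35 = 203 > 140
    N10: 90+35 = 125 ≤ 150
    N11: 60+35 = 95 ≤ 150
    N14: 130+35 = 165 > 150
    N27: 108+35 = 143 > 120
Round 3 — N1, N14, N27 snap.
  N1 sheds 203 kN to N10, N11: 101 each (1 lost).
    N10: 125+101 = 226 > 150
    N11: 95+101 = 196 > 150
  N14 sheds 165 kN to N10: 165 each.
    N10: 226+165 = 391 > 150
  N27 sheds 143 kN: no online neighbours, lost.
Round 4 — N10, N11 snap.
  N10 sheds 391 kN to N19: 391 each.
    N19: 80+391 = 471 > 140
  N11 sheds 196 kN: no online neighbours, lost.
Round 5 — N19 snaps.
  N19 sheds 471 kN: no online neighbours, lost.
No further breaks.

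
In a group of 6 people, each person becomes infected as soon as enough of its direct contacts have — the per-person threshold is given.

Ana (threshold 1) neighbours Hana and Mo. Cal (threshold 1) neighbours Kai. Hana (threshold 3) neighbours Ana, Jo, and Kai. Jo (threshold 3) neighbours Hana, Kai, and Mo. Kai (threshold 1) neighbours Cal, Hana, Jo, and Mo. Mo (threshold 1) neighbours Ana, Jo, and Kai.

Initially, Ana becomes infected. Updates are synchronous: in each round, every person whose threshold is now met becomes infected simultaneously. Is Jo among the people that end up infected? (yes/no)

Round 1 — Ana becomes infected (initial).
Round 2 — checking thresholds:
  Hana: 1 of 3 neighbours < 3, below threshold.
  Mo: 1 of 3 neighbours ≥ 1, becomes infected.
Round 3 — checking thresholds:
  Hana: 1 of 3 neighbours < 3, below threshold.
  Jo: 1 of 3 neighbours < 3, below threshold.
  Kai: 1 of 4 neighbours ≥ 1, becomes infected.
Round 4 — checking thresholds:
  Cal: 1 of 1 neighbours ≥ 1, becomes infected.
  Hana: 2 of 3 neighbours < 3, below threshold.
  Jo: 2 of 3 neighbours < 3, below threshold.
Round 5 — no new infections; cascade stops.

no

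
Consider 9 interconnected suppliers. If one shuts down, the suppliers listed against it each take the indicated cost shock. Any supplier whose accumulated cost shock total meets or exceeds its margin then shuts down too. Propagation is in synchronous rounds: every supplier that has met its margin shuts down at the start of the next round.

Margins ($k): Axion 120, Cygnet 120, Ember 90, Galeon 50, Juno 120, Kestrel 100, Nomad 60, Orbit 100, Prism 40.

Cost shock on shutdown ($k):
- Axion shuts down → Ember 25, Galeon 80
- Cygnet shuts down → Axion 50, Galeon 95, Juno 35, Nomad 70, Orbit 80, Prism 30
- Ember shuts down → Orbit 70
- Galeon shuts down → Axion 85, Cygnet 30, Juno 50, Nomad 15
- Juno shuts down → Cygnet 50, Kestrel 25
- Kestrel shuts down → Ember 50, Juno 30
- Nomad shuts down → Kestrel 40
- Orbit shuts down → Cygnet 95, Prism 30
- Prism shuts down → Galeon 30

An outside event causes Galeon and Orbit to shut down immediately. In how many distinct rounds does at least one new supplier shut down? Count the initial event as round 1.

3

Round 1 — Galeon, Orbit shut down (initial).
  Axion: +85 → 85 < 120
  Cygnet: +30+95 → 125 ≥ 120
  Juno: +50 → 50 < 120
  Nomad: +15 → 15 < 60
  Prism: +30 → 30 < 40
Round 2 — Cygnet shuts down.
  Axion: +50 → 135 ≥ 120
  Juno: +35 → 85 < 120
  Nomad: +70 → 85 ≥ 60
  Prism: +30 → 60 ≥ 40
Round 3 — Axion, Nomad, Prism shut down.
  Ember: +25 → 25 < 90
  Kestrel: +40 → 40 < 100
No further shutdowns.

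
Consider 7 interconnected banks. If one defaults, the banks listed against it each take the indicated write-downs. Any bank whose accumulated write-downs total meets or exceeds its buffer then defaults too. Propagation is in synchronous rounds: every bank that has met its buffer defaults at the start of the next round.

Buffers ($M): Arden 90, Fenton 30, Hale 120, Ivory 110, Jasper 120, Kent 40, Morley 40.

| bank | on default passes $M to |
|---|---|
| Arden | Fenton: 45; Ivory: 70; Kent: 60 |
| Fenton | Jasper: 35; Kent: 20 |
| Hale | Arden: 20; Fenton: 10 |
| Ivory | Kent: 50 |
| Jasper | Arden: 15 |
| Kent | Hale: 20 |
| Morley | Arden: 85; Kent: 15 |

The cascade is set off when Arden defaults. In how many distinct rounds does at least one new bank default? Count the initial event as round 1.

2

Round 1 — Arden defaults (initial).
  Fenton: +45 → 45 ≥ 30
  Ivory: +70 → 70 < 110
  Kent: +60 → 60 ≥ 40
Round 2 — Fenton, Kent default.
  Hale: +20 → 20 < 120
  Jasper: +35 → 35 < 120
No further defaults.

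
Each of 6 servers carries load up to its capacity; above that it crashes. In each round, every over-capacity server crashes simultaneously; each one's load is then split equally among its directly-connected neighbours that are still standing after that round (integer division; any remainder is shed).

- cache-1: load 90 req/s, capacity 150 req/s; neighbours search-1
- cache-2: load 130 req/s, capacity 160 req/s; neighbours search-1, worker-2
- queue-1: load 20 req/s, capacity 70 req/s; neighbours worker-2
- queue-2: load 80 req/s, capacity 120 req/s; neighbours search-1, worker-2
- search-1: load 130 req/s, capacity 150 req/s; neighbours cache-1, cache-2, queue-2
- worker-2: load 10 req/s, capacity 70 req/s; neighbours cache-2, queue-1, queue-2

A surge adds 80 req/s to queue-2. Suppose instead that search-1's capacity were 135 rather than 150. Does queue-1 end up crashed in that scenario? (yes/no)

no

With search-1's capacity at 135:
Round 1 — queue-2 at 160 > 120. queue-2 crashes.
  queue-2 sheds 160 req/s to search-1, worker-2: 80 each.
    search-1: 130+80 = 210 > 135
    worker-2: 10+80 = 90 > 70
Round 2 — search-1, worker-2 crash.
  search-1 sheds 210 req/s to cache-1, cache-2: 105 each.
    cache-1: 90+105 = 195 > 150
    cache-2: 130+105 = 235 > 160
  worker-2 sheds 90 req/s to cache-2, queue-1: 45 each.
    cache-2: 235+45 = 280 > 160
    queue-1: 20+45 = 65 ≤ 70
Round 3 — cache-1, cache-2 crash.
  cache-1 sheds 195 req/s: no online neighbours, lost.
  cache-2 sheds 280 req/s: no online neighbours, lost.
No further crashes.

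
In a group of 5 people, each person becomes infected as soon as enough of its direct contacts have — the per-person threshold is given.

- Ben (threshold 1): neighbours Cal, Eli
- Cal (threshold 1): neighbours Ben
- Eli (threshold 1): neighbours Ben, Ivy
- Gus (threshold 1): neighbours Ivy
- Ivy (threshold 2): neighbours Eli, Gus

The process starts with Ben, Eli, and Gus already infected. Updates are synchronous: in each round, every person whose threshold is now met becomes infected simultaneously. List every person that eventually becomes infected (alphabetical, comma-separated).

Ben, Cal, Eli, Gus, Ivy

Round 1 — Ben, Eli, Gus become infected (initial).
Round 2 — checking thresholds:
  Cal: 1 of 1 neighbours ≥ 1, becomes infected.
  Ivy: 2 of 2 neighbours ≥ 2, becomes infected.
Round 3 — no new infections; cascade stops.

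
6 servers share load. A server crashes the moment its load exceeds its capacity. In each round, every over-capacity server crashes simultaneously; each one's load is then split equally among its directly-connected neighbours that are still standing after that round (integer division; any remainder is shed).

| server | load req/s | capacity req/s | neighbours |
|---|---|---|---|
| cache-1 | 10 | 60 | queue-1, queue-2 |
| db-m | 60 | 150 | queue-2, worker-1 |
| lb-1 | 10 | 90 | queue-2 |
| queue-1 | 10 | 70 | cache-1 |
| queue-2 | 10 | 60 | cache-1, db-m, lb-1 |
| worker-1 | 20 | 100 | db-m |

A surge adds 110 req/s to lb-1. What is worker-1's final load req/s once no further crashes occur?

Round 1 — lb-1 at 120 > 90. lb-1 crashes.
  lb-1 sheds 120 req/s to queue-2: 120 each.
    queue-2: 10+120 = 130 > 60
Round 2 — queue-2 crashes.
  queue-2 sheds 130 req/s to cache-1, db-m: 65 each.
    cache-1: 10+65 = 75 > 60
    db-m: 60+65 = 125 ≤ 150
Round 3 — cache-1 crashes.
  cache-1 sheds 75 req/s to queue-1: 75 each.
    queue-1: 10+75 = 85 > 70
Round 4 — queue-1 crashes.
  queue-1 sheds 85 req/s: no online neighbours, lost.
No further crashes.

20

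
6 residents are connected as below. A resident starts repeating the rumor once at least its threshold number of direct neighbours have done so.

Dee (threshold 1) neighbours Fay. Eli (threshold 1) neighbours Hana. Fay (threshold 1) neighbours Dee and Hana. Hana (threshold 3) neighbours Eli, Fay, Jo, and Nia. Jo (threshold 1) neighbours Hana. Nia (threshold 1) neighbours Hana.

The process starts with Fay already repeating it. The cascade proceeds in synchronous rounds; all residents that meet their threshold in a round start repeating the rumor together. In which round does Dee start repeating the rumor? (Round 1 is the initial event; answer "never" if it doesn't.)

2

Round 1 — Fay starts repeating the rumor (initial).
Round 2 — checking thresholds:
  Dee: 1 of 1 neighbours ≥ 1, starts repeating the rumor.
  Hana: 1 of 4 neighbours < 3, holds.
Round 3 — no new spreads; cascade stops.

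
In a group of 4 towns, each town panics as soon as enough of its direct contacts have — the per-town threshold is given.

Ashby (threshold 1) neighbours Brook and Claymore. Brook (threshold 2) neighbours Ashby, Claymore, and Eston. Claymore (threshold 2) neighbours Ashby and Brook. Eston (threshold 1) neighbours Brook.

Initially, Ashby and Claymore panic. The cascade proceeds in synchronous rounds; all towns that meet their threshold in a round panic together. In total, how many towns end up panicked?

4

Round 1 — Ashby, Claymore panic (initial).
Round 2 — checking thresholds:
  Brook: 2 of 3 neighbours ≥ 2, panics.
Round 3 — checking thresholds:
  Eston: 1 of 1 neighbours ≥ 1, panics.
Round 4 — no new panics; cascade stops.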